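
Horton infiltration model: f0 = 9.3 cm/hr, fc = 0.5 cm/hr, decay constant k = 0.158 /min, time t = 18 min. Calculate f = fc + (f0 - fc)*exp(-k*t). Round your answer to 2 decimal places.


Step 1: f = fc + (f0 - fc) * exp(-k * t)
Step 2: exp(-0.158 * 18) = 0.058192
Step 3: f = 0.5 + (9.3 - 0.5) * 0.058192
Step 4: f = 0.5 + 8.8 * 0.058192
Step 5: f = 1.01 cm/hr

1.01


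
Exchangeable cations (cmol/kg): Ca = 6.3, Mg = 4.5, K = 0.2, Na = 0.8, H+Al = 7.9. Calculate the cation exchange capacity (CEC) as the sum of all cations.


Step 1: CEC = Ca + Mg + K + Na + (H+Al)
Step 2: CEC = 6.3 + 4.5 + 0.2 + 0.8 + 7.9
Step 3: CEC = 19.7 cmol/kg

19.7


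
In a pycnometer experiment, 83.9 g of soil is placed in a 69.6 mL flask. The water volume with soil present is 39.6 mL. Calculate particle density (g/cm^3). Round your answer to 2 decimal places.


Step 1: Volume of solids = flask volume - water volume with soil
Step 2: V_solids = 69.6 - 39.6 = 30.0 mL
Step 3: Particle density = mass / V_solids = 83.9 / 30.0 = 2.8 g/cm^3

2.8


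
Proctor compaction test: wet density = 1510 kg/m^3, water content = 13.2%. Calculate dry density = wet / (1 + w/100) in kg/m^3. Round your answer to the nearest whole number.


Step 1: Dry density = wet density / (1 + w/100)
Step 2: Dry density = 1510 / (1 + 13.2/100)
Step 3: Dry density = 1510 / 1.132
Step 4: Dry density = 1334 kg/m^3

1334


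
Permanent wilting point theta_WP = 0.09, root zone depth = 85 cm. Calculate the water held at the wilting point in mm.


Step 1: Water (mm) = theta_WP * depth * 10
Step 2: Water = 0.09 * 85 * 10
Step 3: Water = 76.5 mm

76.5


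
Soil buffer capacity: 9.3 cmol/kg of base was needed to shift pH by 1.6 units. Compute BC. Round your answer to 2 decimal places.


Step 1: BC = change in base / change in pH
Step 2: BC = 9.3 / 1.6
Step 3: BC = 5.81 cmol/(kg*pH unit)

5.81


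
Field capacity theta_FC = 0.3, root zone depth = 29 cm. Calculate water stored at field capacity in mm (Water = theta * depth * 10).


Step 1: Water (mm) = theta_FC * depth (cm) * 10
Step 2: Water = 0.3 * 29 * 10
Step 3: Water = 87.0 mm

87.0


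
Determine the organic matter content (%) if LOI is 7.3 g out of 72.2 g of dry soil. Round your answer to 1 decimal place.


Step 1: OM% = 100 * LOI / sample mass
Step 2: OM = 100 * 7.3 / 72.2
Step 3: OM = 10.1%

10.1


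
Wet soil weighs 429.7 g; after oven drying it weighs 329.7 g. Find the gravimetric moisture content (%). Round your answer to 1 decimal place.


Step 1: Water mass = wet - dry = 429.7 - 329.7 = 100.0 g
Step 2: w = 100 * water mass / dry mass
Step 3: w = 100 * 100.0 / 329.7 = 30.3%

30.3


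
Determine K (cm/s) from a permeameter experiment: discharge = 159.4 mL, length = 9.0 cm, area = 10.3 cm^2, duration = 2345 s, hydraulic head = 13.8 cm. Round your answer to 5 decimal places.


Step 1: K = Q * L / (A * t * h)
Step 2: Numerator = 159.4 * 9.0 = 1434.6
Step 3: Denominator = 10.3 * 2345 * 13.8 = 333318.3
Step 4: K = 1434.6 / 333318.3 = 0.0043 cm/s

0.0043


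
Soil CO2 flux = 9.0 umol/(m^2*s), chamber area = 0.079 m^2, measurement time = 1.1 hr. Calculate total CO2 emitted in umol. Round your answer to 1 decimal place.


Step 1: Convert time to seconds: 1.1 hr * 3600 = 3960.0 s
Step 2: Total = flux * area * time_s
Step 3: Total = 9.0 * 0.079 * 3960.0
Step 4: Total = 2815.6 umol

2815.6


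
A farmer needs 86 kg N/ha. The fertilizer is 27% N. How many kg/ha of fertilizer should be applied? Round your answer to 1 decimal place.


Step 1: Fertilizer rate = target N / (N content / 100)
Step 2: Rate = 86 / (27 / 100)
Step 3: Rate = 86 / 0.27
Step 4: Rate = 318.5 kg/ha

318.5


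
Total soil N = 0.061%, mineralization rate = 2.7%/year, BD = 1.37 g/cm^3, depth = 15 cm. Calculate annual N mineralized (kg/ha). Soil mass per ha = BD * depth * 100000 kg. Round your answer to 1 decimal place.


Step 1: Soil mass per ha = BD * depth * 100000 = 1.37 * 15 * 100000 = 2055000 kg
Step 2: Total N pool = soil mass * N%/100 = 2055000 * 0.061/100 = 1253.55 kg/ha
Step 3: N mineralized = N pool * rate%/100 = 1253.55 * 2.7/100 = 33.8 kg/ha/yr

33.8


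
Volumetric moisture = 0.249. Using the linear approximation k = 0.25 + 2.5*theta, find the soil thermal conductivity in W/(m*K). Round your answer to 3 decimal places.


Step 1: k = 0.25 + 2.5 * theta
Step 2: k = 0.25 + 2.5 * 0.249
Step 3: k = 0.25 + 0.623
Step 4: k = 0.873 W/(m*K)

0.873


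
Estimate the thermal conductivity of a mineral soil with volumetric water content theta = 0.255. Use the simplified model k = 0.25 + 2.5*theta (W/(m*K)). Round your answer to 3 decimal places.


Step 1: k = 0.25 + 2.5 * theta
Step 2: k = 0.25 + 2.5 * 0.255
Step 3: k = 0.25 + 0.638
Step 4: k = 0.888 W/(m*K)

0.888


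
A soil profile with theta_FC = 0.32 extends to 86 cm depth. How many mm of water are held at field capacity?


Step 1: Water (mm) = theta_FC * depth (cm) * 10
Step 2: Water = 0.32 * 86 * 10
Step 3: Water = 275.2 mm

275.2


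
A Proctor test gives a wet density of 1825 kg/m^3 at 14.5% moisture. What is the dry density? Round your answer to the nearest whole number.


Step 1: Dry density = wet density / (1 + w/100)
Step 2: Dry density = 1825 / (1 + 14.5/100)
Step 3: Dry density = 1825 / 1.145
Step 4: Dry density = 1594 kg/m^3

1594


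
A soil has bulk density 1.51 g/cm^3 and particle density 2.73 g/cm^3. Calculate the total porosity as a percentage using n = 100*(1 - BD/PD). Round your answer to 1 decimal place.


Step 1: Formula: n = 100 * (1 - BD / PD)
Step 2: n = 100 * (1 - 1.51 / 2.73)
Step 3: n = 100 * (1 - 0.55311)
Step 4: n = 44.7%

44.7


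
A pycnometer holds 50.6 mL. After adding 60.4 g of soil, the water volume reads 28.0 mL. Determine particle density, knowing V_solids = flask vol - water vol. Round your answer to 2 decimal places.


Step 1: Volume of solids = flask volume - water volume with soil
Step 2: V_solids = 50.6 - 28.0 = 22.6 mL
Step 3: Particle density = mass / V_solids = 60.4 / 22.6 = 2.67 g/cm^3

2.67


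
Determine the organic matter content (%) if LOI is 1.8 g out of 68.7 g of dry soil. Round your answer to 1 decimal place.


Step 1: OM% = 100 * LOI / sample mass
Step 2: OM = 100 * 1.8 / 68.7
Step 3: OM = 2.6%

2.6


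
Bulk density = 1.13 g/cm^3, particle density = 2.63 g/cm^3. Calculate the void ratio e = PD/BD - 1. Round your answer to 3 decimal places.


Step 1: e = PD / BD - 1
Step 2: e = 2.63 / 1.13 - 1
Step 3: e = 2.32743 - 1
Step 4: e = 1.327

1.327


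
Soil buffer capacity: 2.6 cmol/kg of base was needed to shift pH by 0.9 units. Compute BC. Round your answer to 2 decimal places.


Step 1: BC = change in base / change in pH
Step 2: BC = 2.6 / 0.9
Step 3: BC = 2.89 cmol/(kg*pH unit)

2.89


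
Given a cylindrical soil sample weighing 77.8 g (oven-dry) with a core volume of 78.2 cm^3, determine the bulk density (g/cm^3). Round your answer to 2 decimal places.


Step 1: Identify the formula: BD = dry mass / volume
Step 2: Substitute values: BD = 77.8 / 78.2
Step 3: BD = 0.99 g/cm^3

0.99


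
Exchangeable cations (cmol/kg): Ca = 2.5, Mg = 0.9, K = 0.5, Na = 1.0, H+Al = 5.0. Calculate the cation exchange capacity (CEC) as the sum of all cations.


Step 1: CEC = Ca + Mg + K + Na + (H+Al)
Step 2: CEC = 2.5 + 0.9 + 0.5 + 1.0 + 5.0
Step 3: CEC = 9.9 cmol/kg

9.9


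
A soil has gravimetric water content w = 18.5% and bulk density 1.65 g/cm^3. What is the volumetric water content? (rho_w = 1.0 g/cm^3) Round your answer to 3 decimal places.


Step 1: theta = (w / 100) * BD / rho_w
Step 2: theta = (18.5 / 100) * 1.65 / 1.0
Step 3: theta = 0.185 * 1.65
Step 4: theta = 0.305

0.305


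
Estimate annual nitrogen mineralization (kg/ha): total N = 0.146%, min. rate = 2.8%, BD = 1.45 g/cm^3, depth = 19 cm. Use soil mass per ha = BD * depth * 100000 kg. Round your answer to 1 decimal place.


Step 1: Soil mass per ha = BD * depth * 100000 = 1.45 * 19 * 100000 = 2755000 kg
Step 2: Total N pool = soil mass * N%/100 = 2755000 * 0.146/100 = 4022.3 kg/ha
Step 3: N mineralized = N pool * rate%/100 = 4022.3 * 2.8/100 = 112.6 kg/ha/yr

112.6


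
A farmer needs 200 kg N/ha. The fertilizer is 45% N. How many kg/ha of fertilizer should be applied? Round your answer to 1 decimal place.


Step 1: Fertilizer rate = target N / (N content / 100)
Step 2: Rate = 200 / (45 / 100)
Step 3: Rate = 200 / 0.45
Step 4: Rate = 444.4 kg/ha

444.4


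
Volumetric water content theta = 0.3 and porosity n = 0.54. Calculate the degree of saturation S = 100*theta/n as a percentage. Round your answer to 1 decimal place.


Step 1: S = 100 * theta_v / n
Step 2: S = 100 * 0.3 / 0.54
Step 3: S = 55.6%

55.6


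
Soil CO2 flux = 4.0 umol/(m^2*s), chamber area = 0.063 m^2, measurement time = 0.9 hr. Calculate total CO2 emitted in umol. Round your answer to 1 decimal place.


Step 1: Convert time to seconds: 0.9 hr * 3600 = 3240.0 s
Step 2: Total = flux * area * time_s
Step 3: Total = 4.0 * 0.063 * 3240.0
Step 4: Total = 816.5 umol

816.5


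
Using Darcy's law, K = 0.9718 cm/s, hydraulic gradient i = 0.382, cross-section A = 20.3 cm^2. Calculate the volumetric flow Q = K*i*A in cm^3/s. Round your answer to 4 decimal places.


Step 1: Apply Darcy's law: Q = K * i * A
Step 2: Q = 0.9718 * 0.382 * 20.3
Step 3: Q = 7.5359 cm^3/s

7.5359


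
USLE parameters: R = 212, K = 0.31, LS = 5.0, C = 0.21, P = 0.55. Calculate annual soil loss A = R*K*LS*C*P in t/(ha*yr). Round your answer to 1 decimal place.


Step 1: A = R * K * LS * C * P
Step 2: R * K = 212 * 0.31 = 65.72
Step 3: (R*K) * LS = 65.72 * 5.0 = 328.6
Step 4: * C * P = 328.6 * 0.21 * 0.55 = 38.0
Step 5: A = 38.0 t/(ha*yr)

38.0


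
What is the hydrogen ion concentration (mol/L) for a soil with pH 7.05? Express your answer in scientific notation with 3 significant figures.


Step 1: [H+] = 10^(-pH)
Step 2: [H+] = 10^(-7.05)
Step 3: [H+] = 8.91e-08 mol/L

8.91e-08


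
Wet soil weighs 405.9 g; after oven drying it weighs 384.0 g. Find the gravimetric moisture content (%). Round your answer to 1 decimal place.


Step 1: Water mass = wet - dry = 405.9 - 384.0 = 21.9 g
Step 2: w = 100 * water mass / dry mass
Step 3: w = 100 * 21.9 / 384.0 = 5.7%

5.7


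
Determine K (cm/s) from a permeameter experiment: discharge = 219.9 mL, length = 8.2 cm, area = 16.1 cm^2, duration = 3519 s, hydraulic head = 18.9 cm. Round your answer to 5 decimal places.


Step 1: K = Q * L / (A * t * h)
Step 2: Numerator = 219.9 * 8.2 = 1803.18
Step 3: Denominator = 16.1 * 3519 * 18.9 = 1070796.51
Step 4: K = 1803.18 / 1070796.51 = 0.00168 cm/s

0.00168


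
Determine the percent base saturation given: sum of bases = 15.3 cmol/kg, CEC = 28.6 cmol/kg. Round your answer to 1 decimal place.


Step 1: BS = 100 * (sum of bases) / CEC
Step 2: BS = 100 * 15.3 / 28.6
Step 3: BS = 53.5%

53.5


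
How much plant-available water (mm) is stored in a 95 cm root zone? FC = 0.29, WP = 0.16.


Step 1: Available water = (FC - WP) * depth * 10
Step 2: AW = (0.29 - 0.16) * 95 * 10
Step 3: AW = 0.13 * 95 * 10
Step 4: AW = 123.5 mm

123.5


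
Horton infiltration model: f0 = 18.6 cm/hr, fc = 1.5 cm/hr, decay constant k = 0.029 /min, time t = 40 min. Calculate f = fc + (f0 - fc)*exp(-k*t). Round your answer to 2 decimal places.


Step 1: f = fc + (f0 - fc) * exp(-k * t)
Step 2: exp(-0.029 * 40) = 0.313486
Step 3: f = 1.5 + (18.6 - 1.5) * 0.313486
Step 4: f = 1.5 + 17.1 * 0.313486
Step 5: f = 6.86 cm/hr

6.86


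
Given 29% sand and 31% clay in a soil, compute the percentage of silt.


Step 1: sand + silt + clay = 100%
Step 2: silt = 100 - sand - clay
Step 3: silt = 100 - 29 - 31
Step 4: silt = 40%

40


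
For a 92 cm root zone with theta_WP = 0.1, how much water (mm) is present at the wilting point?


Step 1: Water (mm) = theta_WP * depth * 10
Step 2: Water = 0.1 * 92 * 10
Step 3: Water = 92.0 mm

92.0


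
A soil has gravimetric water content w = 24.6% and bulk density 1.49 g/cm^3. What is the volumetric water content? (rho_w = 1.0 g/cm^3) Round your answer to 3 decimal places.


Step 1: theta = (w / 100) * BD / rho_w
Step 2: theta = (24.6 / 100) * 1.49 / 1.0
Step 3: theta = 0.246 * 1.49
Step 4: theta = 0.367

0.367


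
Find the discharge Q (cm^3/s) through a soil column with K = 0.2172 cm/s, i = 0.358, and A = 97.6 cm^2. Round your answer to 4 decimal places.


Step 1: Apply Darcy's law: Q = K * i * A
Step 2: Q = 0.2172 * 0.358 * 97.6
Step 3: Q = 7.5891 cm^3/s

7.5891


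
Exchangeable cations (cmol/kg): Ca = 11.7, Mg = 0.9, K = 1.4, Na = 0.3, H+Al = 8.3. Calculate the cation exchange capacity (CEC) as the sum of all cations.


Step 1: CEC = Ca + Mg + K + Na + (H+Al)
Step 2: CEC = 11.7 + 0.9 + 1.4 + 0.3 + 8.3
Step 3: CEC = 22.6 cmol/kg

22.6


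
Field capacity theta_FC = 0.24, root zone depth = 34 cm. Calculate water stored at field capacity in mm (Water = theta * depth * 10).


Step 1: Water (mm) = theta_FC * depth (cm) * 10
Step 2: Water = 0.24 * 34 * 10
Step 3: Water = 81.6 mm

81.6


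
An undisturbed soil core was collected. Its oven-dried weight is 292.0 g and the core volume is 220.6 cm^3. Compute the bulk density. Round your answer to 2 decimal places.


Step 1: Identify the formula: BD = dry mass / volume
Step 2: Substitute values: BD = 292.0 / 220.6
Step 3: BD = 1.32 g/cm^3

1.32


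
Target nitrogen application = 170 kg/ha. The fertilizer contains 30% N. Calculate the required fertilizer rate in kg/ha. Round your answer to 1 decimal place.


Step 1: Fertilizer rate = target N / (N content / 100)
Step 2: Rate = 170 / (30 / 100)
Step 3: Rate = 170 / 0.3
Step 4: Rate = 566.7 kg/ha

566.7


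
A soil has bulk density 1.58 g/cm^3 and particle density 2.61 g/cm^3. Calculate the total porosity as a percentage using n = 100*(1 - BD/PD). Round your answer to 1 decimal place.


Step 1: Formula: n = 100 * (1 - BD / PD)
Step 2: n = 100 * (1 - 1.58 / 2.61)
Step 3: n = 100 * (1 - 0.60536)
Step 4: n = 39.5%

39.5


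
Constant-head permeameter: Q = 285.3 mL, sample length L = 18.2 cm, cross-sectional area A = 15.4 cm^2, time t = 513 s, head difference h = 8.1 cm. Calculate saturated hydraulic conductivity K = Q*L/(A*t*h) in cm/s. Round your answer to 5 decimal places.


Step 1: K = Q * L / (A * t * h)
Step 2: Numerator = 285.3 * 18.2 = 5192.46
Step 3: Denominator = 15.4 * 513 * 8.1 = 63991.62
Step 4: K = 5192.46 / 63991.62 = 0.08114 cm/s

0.08114


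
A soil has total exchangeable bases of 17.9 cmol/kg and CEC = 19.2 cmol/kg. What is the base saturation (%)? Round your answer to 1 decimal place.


Step 1: BS = 100 * (sum of bases) / CEC
Step 2: BS = 100 * 17.9 / 19.2
Step 3: BS = 93.2%

93.2


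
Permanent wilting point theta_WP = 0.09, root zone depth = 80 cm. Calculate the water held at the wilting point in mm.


Step 1: Water (mm) = theta_WP * depth * 10
Step 2: Water = 0.09 * 80 * 10
Step 3: Water = 72.0 mm

72.0


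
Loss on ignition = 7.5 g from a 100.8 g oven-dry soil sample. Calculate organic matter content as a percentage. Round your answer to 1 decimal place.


Step 1: OM% = 100 * LOI / sample mass
Step 2: OM = 100 * 7.5 / 100.8
Step 3: OM = 7.4%

7.4


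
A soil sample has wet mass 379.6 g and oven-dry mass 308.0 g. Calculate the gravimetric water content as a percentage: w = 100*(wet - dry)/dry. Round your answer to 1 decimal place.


Step 1: Water mass = wet - dry = 379.6 - 308.0 = 71.6 g
Step 2: w = 100 * water mass / dry mass
Step 3: w = 100 * 71.6 / 308.0 = 23.2%

23.2


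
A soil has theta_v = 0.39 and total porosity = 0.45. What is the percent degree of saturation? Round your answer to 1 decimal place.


Step 1: S = 100 * theta_v / n
Step 2: S = 100 * 0.39 / 0.45
Step 3: S = 86.7%

86.7


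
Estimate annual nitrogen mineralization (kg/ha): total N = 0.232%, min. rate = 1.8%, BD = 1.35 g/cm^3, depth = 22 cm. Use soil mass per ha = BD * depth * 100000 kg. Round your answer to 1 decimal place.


Step 1: Soil mass per ha = BD * depth * 100000 = 1.35 * 22 * 100000 = 2970000 kg
Step 2: Total N pool = soil mass * N%/100 = 2970000 * 0.232/100 = 6890.4 kg/ha
Step 3: N mineralized = N pool * rate%/100 = 6890.4 * 1.8/100 = 124.0 kg/ha/yr

124.0


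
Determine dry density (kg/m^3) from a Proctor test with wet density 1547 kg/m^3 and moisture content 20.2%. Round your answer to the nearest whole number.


Step 1: Dry density = wet density / (1 + w/100)
Step 2: Dry density = 1547 / (1 + 20.2/100)
Step 3: Dry density = 1547 / 1.202
Step 4: Dry density = 1287 kg/m^3

1287


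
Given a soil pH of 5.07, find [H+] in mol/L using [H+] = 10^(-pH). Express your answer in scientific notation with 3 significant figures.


Step 1: [H+] = 10^(-pH)
Step 2: [H+] = 10^(-5.07)
Step 3: [H+] = 8.51e-06 mol/L

8.51e-06


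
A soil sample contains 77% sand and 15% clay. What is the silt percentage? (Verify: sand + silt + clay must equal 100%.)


Step 1: sand + silt + clay = 100%
Step 2: silt = 100 - sand - clay
Step 3: silt = 100 - 77 - 15
Step 4: silt = 8%

8


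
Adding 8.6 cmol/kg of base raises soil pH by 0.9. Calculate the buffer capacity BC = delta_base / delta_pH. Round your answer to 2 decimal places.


Step 1: BC = change in base / change in pH
Step 2: BC = 8.6 / 0.9
Step 3: BC = 9.56 cmol/(kg*pH unit)

9.56


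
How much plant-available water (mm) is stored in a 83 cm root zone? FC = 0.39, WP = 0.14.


Step 1: Available water = (FC - WP) * depth * 10
Step 2: AW = (0.39 - 0.14) * 83 * 10
Step 3: AW = 0.25 * 83 * 10
Step 4: AW = 207.5 mm

207.5


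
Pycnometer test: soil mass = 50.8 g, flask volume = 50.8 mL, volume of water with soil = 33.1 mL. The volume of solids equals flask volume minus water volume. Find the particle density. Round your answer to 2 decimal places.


Step 1: Volume of solids = flask volume - water volume with soil
Step 2: V_solids = 50.8 - 33.1 = 17.7 mL
Step 3: Particle density = mass / V_solids = 50.8 / 17.7 = 2.87 g/cm^3

2.87


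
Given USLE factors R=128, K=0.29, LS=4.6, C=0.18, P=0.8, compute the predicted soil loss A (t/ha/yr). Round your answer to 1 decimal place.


Step 1: A = R * K * LS * C * P
Step 2: R * K = 128 * 0.29 = 37.12
Step 3: (R*K) * LS = 37.12 * 4.6 = 170.752
Step 4: * C * P = 170.752 * 0.18 * 0.8 = 24.6
Step 5: A = 24.6 t/(ha*yr)

24.6


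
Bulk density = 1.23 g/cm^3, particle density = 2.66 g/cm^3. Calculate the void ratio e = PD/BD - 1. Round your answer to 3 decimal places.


Step 1: e = PD / BD - 1
Step 2: e = 2.66 / 1.23 - 1
Step 3: e = 2.1626 - 1
Step 4: e = 1.163

1.163


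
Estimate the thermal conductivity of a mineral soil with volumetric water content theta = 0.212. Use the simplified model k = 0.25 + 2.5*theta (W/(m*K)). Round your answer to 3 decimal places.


Step 1: k = 0.25 + 2.5 * theta
Step 2: k = 0.25 + 2.5 * 0.212
Step 3: k = 0.25 + 0.53
Step 4: k = 0.78 W/(m*K)

0.78


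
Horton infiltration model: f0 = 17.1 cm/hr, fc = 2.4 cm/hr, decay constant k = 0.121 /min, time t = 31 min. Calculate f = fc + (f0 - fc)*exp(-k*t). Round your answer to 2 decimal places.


Step 1: f = fc + (f0 - fc) * exp(-k * t)
Step 2: exp(-0.121 * 31) = 0.023494
Step 3: f = 2.4 + (17.1 - 2.4) * 0.023494
Step 4: f = 2.4 + 14.7 * 0.023494
Step 5: f = 2.75 cm/hr

2.75


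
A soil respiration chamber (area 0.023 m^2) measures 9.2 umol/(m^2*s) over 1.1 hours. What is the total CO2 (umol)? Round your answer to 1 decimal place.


Step 1: Convert time to seconds: 1.1 hr * 3600 = 3960.0 s
Step 2: Total = flux * area * time_s
Step 3: Total = 9.2 * 0.023 * 3960.0
Step 4: Total = 837.9 umol

837.9


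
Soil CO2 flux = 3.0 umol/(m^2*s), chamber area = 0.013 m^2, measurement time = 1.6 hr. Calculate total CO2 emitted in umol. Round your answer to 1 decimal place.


Step 1: Convert time to seconds: 1.6 hr * 3600 = 5760.0 s
Step 2: Total = flux * area * time_s
Step 3: Total = 3.0 * 0.013 * 5760.0
Step 4: Total = 224.6 umol

224.6


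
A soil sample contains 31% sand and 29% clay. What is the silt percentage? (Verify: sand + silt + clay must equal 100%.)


Step 1: sand + silt + clay = 100%
Step 2: silt = 100 - sand - clay
Step 3: silt = 100 - 31 - 29
Step 4: silt = 40%

40


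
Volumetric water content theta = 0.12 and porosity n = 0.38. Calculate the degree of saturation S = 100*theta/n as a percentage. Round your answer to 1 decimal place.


Step 1: S = 100 * theta_v / n
Step 2: S = 100 * 0.12 / 0.38
Step 3: S = 31.6%

31.6


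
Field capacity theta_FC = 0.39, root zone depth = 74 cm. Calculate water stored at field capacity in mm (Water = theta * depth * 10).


Step 1: Water (mm) = theta_FC * depth (cm) * 10
Step 2: Water = 0.39 * 74 * 10
Step 3: Water = 288.6 mm

288.6


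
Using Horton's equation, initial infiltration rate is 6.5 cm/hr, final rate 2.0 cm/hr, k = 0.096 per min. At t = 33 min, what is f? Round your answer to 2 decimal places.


Step 1: f = fc + (f0 - fc) * exp(-k * t)
Step 2: exp(-0.096 * 33) = 0.042088
Step 3: f = 2.0 + (6.5 - 2.0) * 0.042088
Step 4: f = 2.0 + 4.5 * 0.042088
Step 5: f = 2.19 cm/hr

2.19


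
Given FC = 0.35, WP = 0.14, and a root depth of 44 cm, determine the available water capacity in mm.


Step 1: Available water = (FC - WP) * depth * 10
Step 2: AW = (0.35 - 0.14) * 44 * 10
Step 3: AW = 0.21 * 44 * 10
Step 4: AW = 92.4 mm

92.4


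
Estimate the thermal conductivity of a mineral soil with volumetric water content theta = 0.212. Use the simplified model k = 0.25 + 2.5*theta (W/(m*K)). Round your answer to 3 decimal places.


Step 1: k = 0.25 + 2.5 * theta
Step 2: k = 0.25 + 2.5 * 0.212
Step 3: k = 0.25 + 0.53
Step 4: k = 0.78 W/(m*K)

0.78


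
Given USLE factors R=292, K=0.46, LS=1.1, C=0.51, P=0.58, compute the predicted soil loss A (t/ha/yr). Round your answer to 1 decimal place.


Step 1: A = R * K * LS * C * P
Step 2: R * K = 292 * 0.46 = 134.32
Step 3: (R*K) * LS = 134.32 * 1.1 = 147.752
Step 4: * C * P = 147.752 * 0.51 * 0.58 = 43.7
Step 5: A = 43.7 t/(ha*yr)

43.7


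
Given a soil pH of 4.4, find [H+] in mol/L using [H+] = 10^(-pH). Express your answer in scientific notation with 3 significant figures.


Step 1: [H+] = 10^(-pH)
Step 2: [H+] = 10^(-4.4)
Step 3: [H+] = 3.98e-05 mol/L

3.98e-05


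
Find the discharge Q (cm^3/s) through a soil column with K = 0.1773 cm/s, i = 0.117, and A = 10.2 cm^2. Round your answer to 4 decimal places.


Step 1: Apply Darcy's law: Q = K * i * A
Step 2: Q = 0.1773 * 0.117 * 10.2
Step 3: Q = 0.2116 cm^3/s

0.2116


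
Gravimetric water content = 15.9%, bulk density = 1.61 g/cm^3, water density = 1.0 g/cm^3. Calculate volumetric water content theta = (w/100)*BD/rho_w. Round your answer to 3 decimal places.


Step 1: theta = (w / 100) * BD / rho_w
Step 2: theta = (15.9 / 100) * 1.61 / 1.0
Step 3: theta = 0.159 * 1.61
Step 4: theta = 0.256

0.256


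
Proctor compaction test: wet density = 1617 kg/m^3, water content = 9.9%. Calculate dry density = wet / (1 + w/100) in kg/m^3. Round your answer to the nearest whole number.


Step 1: Dry density = wet density / (1 + w/100)
Step 2: Dry density = 1617 / (1 + 9.9/100)
Step 3: Dry density = 1617 / 1.099
Step 4: Dry density = 1471 kg/m^3

1471


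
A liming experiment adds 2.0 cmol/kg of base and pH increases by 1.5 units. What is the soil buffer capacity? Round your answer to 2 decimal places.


Step 1: BC = change in base / change in pH
Step 2: BC = 2.0 / 1.5
Step 3: BC = 1.33 cmol/(kg*pH unit)

1.33


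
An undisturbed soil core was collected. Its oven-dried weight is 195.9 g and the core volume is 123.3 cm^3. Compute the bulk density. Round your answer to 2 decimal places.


Step 1: Identify the formula: BD = dry mass / volume
Step 2: Substitute values: BD = 195.9 / 123.3
Step 3: BD = 1.59 g/cm^3

1.59


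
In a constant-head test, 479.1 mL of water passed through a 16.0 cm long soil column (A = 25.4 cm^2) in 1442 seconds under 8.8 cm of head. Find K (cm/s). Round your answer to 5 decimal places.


Step 1: K = Q * L / (A * t * h)
Step 2: Numerator = 479.1 * 16.0 = 7665.6
Step 3: Denominator = 25.4 * 1442 * 8.8 = 322315.84
Step 4: K = 7665.6 / 322315.84 = 0.02378 cm/s

0.02378


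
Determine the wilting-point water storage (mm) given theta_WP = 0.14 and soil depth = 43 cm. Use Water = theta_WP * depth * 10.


Step 1: Water (mm) = theta_WP * depth * 10
Step 2: Water = 0.14 * 43 * 10
Step 3: Water = 60.2 mm

60.2


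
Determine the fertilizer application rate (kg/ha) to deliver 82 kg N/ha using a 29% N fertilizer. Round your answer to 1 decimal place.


Step 1: Fertilizer rate = target N / (N content / 100)
Step 2: Rate = 82 / (29 / 100)
Step 3: Rate = 82 / 0.29
Step 4: Rate = 282.8 kg/ha

282.8


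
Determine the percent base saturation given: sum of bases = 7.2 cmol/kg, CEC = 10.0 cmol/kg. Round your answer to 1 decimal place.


Step 1: BS = 100 * (sum of bases) / CEC
Step 2: BS = 100 * 7.2 / 10.0
Step 3: BS = 72.0%

72.0


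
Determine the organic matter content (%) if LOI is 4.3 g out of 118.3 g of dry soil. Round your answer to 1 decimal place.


Step 1: OM% = 100 * LOI / sample mass
Step 2: OM = 100 * 4.3 / 118.3
Step 3: OM = 3.6%

3.6


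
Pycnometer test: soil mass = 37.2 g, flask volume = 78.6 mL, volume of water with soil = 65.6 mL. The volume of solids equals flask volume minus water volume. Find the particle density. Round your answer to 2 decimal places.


Step 1: Volume of solids = flask volume - water volume with soil
Step 2: V_solids = 78.6 - 65.6 = 13.0 mL
Step 3: Particle density = mass / V_solids = 37.2 / 13.0 = 2.86 g/cm^3

2.86


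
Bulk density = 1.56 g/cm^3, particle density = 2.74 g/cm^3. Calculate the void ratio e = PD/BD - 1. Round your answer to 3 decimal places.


Step 1: e = PD / BD - 1
Step 2: e = 2.74 / 1.56 - 1
Step 3: e = 1.75641 - 1
Step 4: e = 0.756

0.756


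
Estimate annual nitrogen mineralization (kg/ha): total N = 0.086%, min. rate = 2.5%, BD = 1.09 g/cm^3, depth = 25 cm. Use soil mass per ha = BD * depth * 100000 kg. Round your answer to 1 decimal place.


Step 1: Soil mass per ha = BD * depth * 100000 = 1.09 * 25 * 100000 = 2725000 kg
Step 2: Total N pool = soil mass * N%/100 = 2725000 * 0.086/100 = 2343.5 kg/ha
Step 3: N mineralized = N pool * rate%/100 = 2343.5 * 2.5/100 = 58.6 kg/ha/yr

58.6


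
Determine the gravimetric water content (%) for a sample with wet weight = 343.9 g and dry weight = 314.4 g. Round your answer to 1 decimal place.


Step 1: Water mass = wet - dry = 343.9 - 314.4 = 29.5 g
Step 2: w = 100 * water mass / dry mass
Step 3: w = 100 * 29.5 / 314.4 = 9.4%

9.4


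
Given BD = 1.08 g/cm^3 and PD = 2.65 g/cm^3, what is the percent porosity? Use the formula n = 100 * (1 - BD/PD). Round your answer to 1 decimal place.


Step 1: Formula: n = 100 * (1 - BD / PD)
Step 2: n = 100 * (1 - 1.08 / 2.65)
Step 3: n = 100 * (1 - 0.40755)
Step 4: n = 59.2%

59.2


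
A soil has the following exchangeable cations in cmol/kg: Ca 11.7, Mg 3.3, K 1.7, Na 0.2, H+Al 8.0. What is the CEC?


Step 1: CEC = Ca + Mg + K + Na + (H+Al)
Step 2: CEC = 11.7 + 3.3 + 1.7 + 0.2 + 8.0
Step 3: CEC = 24.9 cmol/kg

24.9


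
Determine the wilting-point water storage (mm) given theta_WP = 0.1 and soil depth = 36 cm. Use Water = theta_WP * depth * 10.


Step 1: Water (mm) = theta_WP * depth * 10
Step 2: Water = 0.1 * 36 * 10
Step 3: Water = 36.0 mm

36.0


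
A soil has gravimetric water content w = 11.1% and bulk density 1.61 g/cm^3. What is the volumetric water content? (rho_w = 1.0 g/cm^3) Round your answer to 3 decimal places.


Step 1: theta = (w / 100) * BD / rho_w
Step 2: theta = (11.1 / 100) * 1.61 / 1.0
Step 3: theta = 0.111 * 1.61
Step 4: theta = 0.179

0.179


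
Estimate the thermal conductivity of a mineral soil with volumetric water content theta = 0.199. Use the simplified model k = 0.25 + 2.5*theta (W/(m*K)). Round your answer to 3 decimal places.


Step 1: k = 0.25 + 2.5 * theta
Step 2: k = 0.25 + 2.5 * 0.199
Step 3: k = 0.25 + 0.498
Step 4: k = 0.748 W/(m*K)

0.748


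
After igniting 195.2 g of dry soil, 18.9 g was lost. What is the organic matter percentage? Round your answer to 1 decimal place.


Step 1: OM% = 100 * LOI / sample mass
Step 2: OM = 100 * 18.9 / 195.2
Step 3: OM = 9.7%

9.7


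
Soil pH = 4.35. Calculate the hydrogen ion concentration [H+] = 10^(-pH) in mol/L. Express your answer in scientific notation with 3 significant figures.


Step 1: [H+] = 10^(-pH)
Step 2: [H+] = 10^(-4.35)
Step 3: [H+] = 4.47e-05 mol/L

4.47e-05


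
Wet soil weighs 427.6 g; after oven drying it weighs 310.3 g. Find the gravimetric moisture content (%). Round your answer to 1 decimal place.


Step 1: Water mass = wet - dry = 427.6 - 310.3 = 117.3 g
Step 2: w = 100 * water mass / dry mass
Step 3: w = 100 * 117.3 / 310.3 = 37.8%

37.8


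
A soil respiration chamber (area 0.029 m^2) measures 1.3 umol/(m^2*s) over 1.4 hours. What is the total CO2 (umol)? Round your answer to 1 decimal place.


Step 1: Convert time to seconds: 1.4 hr * 3600 = 5040.0 s
Step 2: Total = flux * area * time_s
Step 3: Total = 1.3 * 0.029 * 5040.0
Step 4: Total = 190.0 umol

190.0


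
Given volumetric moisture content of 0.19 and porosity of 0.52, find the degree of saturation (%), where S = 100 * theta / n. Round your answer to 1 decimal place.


Step 1: S = 100 * theta_v / n
Step 2: S = 100 * 0.19 / 0.52
Step 3: S = 36.5%

36.5


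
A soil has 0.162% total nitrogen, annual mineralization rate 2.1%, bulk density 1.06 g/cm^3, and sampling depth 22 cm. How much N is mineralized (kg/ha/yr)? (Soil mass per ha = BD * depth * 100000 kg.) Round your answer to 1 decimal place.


Step 1: Soil mass per ha = BD * depth * 100000 = 1.06 * 22 * 100000 = 2332000 kg
Step 2: Total N pool = soil mass * N%/100 = 2332000 * 0.162/100 = 3777.84 kg/ha
Step 3: N mineralized = N pool * rate%/100 = 3777.84 * 2.1/100 = 79.3 kg/ha/yr

79.3


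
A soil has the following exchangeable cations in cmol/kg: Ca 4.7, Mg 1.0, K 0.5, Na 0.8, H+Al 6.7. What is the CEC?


Step 1: CEC = Ca + Mg + K + Na + (H+Al)
Step 2: CEC = 4.7 + 1.0 + 0.5 + 0.8 + 6.7
Step 3: CEC = 13.7 cmol/kg

13.7


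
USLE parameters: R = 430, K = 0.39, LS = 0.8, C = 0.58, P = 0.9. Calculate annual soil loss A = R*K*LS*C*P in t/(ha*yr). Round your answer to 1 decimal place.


Step 1: A = R * K * LS * C * P
Step 2: R * K = 430 * 0.39 = 167.7
Step 3: (R*K) * LS = 167.7 * 0.8 = 134.16
Step 4: * C * P = 134.16 * 0.58 * 0.9 = 70.0
Step 5: A = 70.0 t/(ha*yr)

70.0


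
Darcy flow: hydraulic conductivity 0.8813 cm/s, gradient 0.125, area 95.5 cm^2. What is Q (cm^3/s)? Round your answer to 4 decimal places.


Step 1: Apply Darcy's law: Q = K * i * A
Step 2: Q = 0.8813 * 0.125 * 95.5
Step 3: Q = 10.5205 cm^3/s

10.5205


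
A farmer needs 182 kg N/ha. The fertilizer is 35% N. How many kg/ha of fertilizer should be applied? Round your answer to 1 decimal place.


Step 1: Fertilizer rate = target N / (N content / 100)
Step 2: Rate = 182 / (35 / 100)
Step 3: Rate = 182 / 0.35
Step 4: Rate = 520.0 kg/ha

520.0


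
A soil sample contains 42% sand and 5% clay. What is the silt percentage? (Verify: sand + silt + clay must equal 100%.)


Step 1: sand + silt + clay = 100%
Step 2: silt = 100 - sand - clay
Step 3: silt = 100 - 42 - 5
Step 4: silt = 53%

53


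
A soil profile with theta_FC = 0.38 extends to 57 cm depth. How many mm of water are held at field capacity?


Step 1: Water (mm) = theta_FC * depth (cm) * 10
Step 2: Water = 0.38 * 57 * 10
Step 3: Water = 216.6 mm

216.6


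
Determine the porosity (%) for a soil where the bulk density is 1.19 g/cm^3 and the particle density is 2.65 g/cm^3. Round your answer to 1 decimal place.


Step 1: Formula: n = 100 * (1 - BD / PD)
Step 2: n = 100 * (1 - 1.19 / 2.65)
Step 3: n = 100 * (1 - 0.44906)
Step 4: n = 55.1%

55.1


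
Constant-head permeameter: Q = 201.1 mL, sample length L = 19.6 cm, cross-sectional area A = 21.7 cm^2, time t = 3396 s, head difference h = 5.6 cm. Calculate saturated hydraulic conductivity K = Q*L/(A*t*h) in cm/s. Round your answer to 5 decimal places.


Step 1: K = Q * L / (A * t * h)
Step 2: Numerator = 201.1 * 19.6 = 3941.56
Step 3: Denominator = 21.7 * 3396 * 5.6 = 412681.92
Step 4: K = 3941.56 / 412681.92 = 0.00955 cm/s

0.00955


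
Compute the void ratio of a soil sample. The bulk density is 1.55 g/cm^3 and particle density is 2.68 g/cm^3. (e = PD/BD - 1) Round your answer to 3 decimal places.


Step 1: e = PD / BD - 1
Step 2: e = 2.68 / 1.55 - 1
Step 3: e = 1.72903 - 1
Step 4: e = 0.729

0.729


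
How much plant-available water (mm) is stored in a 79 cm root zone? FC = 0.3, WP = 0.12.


Step 1: Available water = (FC - WP) * depth * 10
Step 2: AW = (0.3 - 0.12) * 79 * 10
Step 3: AW = 0.18 * 79 * 10
Step 4: AW = 142.2 mm

142.2


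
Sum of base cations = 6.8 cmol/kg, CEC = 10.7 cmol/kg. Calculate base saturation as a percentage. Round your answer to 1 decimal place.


Step 1: BS = 100 * (sum of bases) / CEC
Step 2: BS = 100 * 6.8 / 10.7
Step 3: BS = 63.6%

63.6


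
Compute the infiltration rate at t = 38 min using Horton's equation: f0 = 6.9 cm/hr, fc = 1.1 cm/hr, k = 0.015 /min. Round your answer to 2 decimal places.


Step 1: f = fc + (f0 - fc) * exp(-k * t)
Step 2: exp(-0.015 * 38) = 0.565525
Step 3: f = 1.1 + (6.9 - 1.1) * 0.565525
Step 4: f = 1.1 + 5.8 * 0.565525
Step 5: f = 4.38 cm/hr

4.38


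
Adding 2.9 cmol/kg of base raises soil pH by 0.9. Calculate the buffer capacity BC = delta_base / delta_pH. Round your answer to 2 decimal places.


Step 1: BC = change in base / change in pH
Step 2: BC = 2.9 / 0.9
Step 3: BC = 3.22 cmol/(kg*pH unit)

3.22


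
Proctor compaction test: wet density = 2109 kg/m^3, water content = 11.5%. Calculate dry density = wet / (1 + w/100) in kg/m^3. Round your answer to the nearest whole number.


Step 1: Dry density = wet density / (1 + w/100)
Step 2: Dry density = 2109 / (1 + 11.5/100)
Step 3: Dry density = 2109 / 1.115
Step 4: Dry density = 1891 kg/m^3

1891


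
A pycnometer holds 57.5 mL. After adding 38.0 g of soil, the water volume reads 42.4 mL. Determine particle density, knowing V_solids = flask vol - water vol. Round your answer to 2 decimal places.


Step 1: Volume of solids = flask volume - water volume with soil
Step 2: V_solids = 57.5 - 42.4 = 15.1 mL
Step 3: Particle density = mass / V_solids = 38.0 / 15.1 = 2.52 g/cm^3

2.52


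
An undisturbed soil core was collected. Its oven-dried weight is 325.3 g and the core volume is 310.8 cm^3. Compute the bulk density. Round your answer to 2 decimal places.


Step 1: Identify the formula: BD = dry mass / volume
Step 2: Substitute values: BD = 325.3 / 310.8
Step 3: BD = 1.05 g/cm^3

1.05


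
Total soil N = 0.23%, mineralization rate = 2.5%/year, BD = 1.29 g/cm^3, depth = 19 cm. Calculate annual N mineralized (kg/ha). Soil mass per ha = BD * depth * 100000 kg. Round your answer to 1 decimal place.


Step 1: Soil mass per ha = BD * depth * 100000 = 1.29 * 19 * 100000 = 2451000 kg
Step 2: Total N pool = soil mass * N%/100 = 2451000 * 0.23/100 = 5637.3 kg/ha
Step 3: N mineralized = N pool * rate%/100 = 5637.3 * 2.5/100 = 140.9 kg/ha/yr

140.9


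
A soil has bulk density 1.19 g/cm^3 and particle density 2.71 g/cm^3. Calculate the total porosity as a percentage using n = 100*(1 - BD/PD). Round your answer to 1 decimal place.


Step 1: Formula: n = 100 * (1 - BD / PD)
Step 2: n = 100 * (1 - 1.19 / 2.71)
Step 3: n = 100 * (1 - 0.43911)
Step 4: n = 56.1%

56.1


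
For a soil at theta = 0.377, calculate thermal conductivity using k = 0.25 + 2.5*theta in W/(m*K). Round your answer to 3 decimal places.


Step 1: k = 0.25 + 2.5 * theta
Step 2: k = 0.25 + 2.5 * 0.377
Step 3: k = 0.25 + 0.943
Step 4: k = 1.193 W/(m*K)

1.193


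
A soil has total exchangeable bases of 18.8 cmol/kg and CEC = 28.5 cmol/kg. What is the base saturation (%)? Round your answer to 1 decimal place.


Step 1: BS = 100 * (sum of bases) / CEC
Step 2: BS = 100 * 18.8 / 28.5
Step 3: BS = 66.0%

66.0


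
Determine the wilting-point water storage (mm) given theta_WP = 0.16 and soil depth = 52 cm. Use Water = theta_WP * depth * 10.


Step 1: Water (mm) = theta_WP * depth * 10
Step 2: Water = 0.16 * 52 * 10
Step 3: Water = 83.2 mm

83.2


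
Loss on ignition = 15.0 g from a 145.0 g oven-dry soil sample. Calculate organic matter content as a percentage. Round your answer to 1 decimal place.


Step 1: OM% = 100 * LOI / sample mass
Step 2: OM = 100 * 15.0 / 145.0
Step 3: OM = 10.3%

10.3


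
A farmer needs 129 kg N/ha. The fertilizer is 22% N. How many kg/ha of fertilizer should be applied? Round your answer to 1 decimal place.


Step 1: Fertilizer rate = target N / (N content / 100)
Step 2: Rate = 129 / (22 / 100)
Step 3: Rate = 129 / 0.22
Step 4: Rate = 586.4 kg/ha

586.4


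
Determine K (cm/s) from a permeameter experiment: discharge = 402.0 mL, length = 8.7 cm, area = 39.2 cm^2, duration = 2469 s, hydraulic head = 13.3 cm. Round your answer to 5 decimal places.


Step 1: K = Q * L / (A * t * h)
Step 2: Numerator = 402.0 * 8.7 = 3497.4
Step 3: Denominator = 39.2 * 2469 * 13.3 = 1287237.84
Step 4: K = 3497.4 / 1287237.84 = 0.00272 cm/s

0.00272


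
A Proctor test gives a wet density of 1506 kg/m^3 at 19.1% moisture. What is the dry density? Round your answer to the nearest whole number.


Step 1: Dry density = wet density / (1 + w/100)
Step 2: Dry density = 1506 / (1 + 19.1/100)
Step 3: Dry density = 1506 / 1.191
Step 4: Dry density = 1264 kg/m^3

1264


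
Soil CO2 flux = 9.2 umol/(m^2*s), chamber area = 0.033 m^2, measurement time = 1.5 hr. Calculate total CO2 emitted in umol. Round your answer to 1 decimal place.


Step 1: Convert time to seconds: 1.5 hr * 3600 = 5400.0 s
Step 2: Total = flux * area * time_s
Step 3: Total = 9.2 * 0.033 * 5400.0
Step 4: Total = 1639.4 umol

1639.4


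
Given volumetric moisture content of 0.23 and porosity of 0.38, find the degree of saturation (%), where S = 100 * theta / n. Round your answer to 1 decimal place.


Step 1: S = 100 * theta_v / n
Step 2: S = 100 * 0.23 / 0.38
Step 3: S = 60.5%

60.5


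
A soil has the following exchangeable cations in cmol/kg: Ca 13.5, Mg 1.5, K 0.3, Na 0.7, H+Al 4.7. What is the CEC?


Step 1: CEC = Ca + Mg + K + Na + (H+Al)
Step 2: CEC = 13.5 + 1.5 + 0.3 + 0.7 + 4.7
Step 3: CEC = 20.7 cmol/kg

20.7


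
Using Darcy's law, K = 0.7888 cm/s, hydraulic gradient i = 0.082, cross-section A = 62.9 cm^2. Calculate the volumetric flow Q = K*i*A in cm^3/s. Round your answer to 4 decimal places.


Step 1: Apply Darcy's law: Q = K * i * A
Step 2: Q = 0.7888 * 0.082 * 62.9
Step 3: Q = 4.0685 cm^3/s

4.0685


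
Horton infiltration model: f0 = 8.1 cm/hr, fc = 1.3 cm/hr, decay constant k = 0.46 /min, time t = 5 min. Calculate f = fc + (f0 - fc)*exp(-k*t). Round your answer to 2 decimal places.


Step 1: f = fc + (f0 - fc) * exp(-k * t)
Step 2: exp(-0.46 * 5) = 0.100259
Step 3: f = 1.3 + (8.1 - 1.3) * 0.100259
Step 4: f = 1.3 + 6.8 * 0.100259
Step 5: f = 1.98 cm/hr

1.98


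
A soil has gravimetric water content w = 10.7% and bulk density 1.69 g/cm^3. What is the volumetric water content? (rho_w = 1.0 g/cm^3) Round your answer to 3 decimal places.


Step 1: theta = (w / 100) * BD / rho_w
Step 2: theta = (10.7 / 100) * 1.69 / 1.0
Step 3: theta = 0.107 * 1.69
Step 4: theta = 0.181

0.181


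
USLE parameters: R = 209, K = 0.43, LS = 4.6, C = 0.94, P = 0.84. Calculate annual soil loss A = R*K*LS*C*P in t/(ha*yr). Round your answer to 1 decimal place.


Step 1: A = R * K * LS * C * P
Step 2: R * K = 209 * 0.43 = 89.87
Step 3: (R*K) * LS = 89.87 * 4.6 = 413.402
Step 4: * C * P = 413.402 * 0.94 * 0.84 = 326.4
Step 5: A = 326.4 t/(ha*yr)

326.4


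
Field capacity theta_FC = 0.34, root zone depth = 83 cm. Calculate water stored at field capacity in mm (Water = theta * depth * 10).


Step 1: Water (mm) = theta_FC * depth (cm) * 10
Step 2: Water = 0.34 * 83 * 10
Step 3: Water = 282.2 mm

282.2
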